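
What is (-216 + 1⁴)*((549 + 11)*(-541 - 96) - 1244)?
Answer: 76962260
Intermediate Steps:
(-216 + 1⁴)*((549 + 11)*(-541 - 96) - 1244) = (-216 + 1)*(560*(-637) - 1244) = -215*(-356720 - 1244) = -215*(-357964) = 76962260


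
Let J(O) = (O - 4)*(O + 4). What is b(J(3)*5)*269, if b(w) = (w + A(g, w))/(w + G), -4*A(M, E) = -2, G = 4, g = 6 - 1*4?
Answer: 18561/62 ≈ 299.37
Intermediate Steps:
g = 2 (g = 6 - 4 = 2)
A(M, E) = ½ (A(M, E) = -¼*(-2) = ½)
J(O) = (-4 + O)*(4 + O)
b(w) = (½ + w)/(4 + w) (b(w) = (w + ½)/(w + 4) = (½ + w)/(4 + w))
b(J(3)*5)*269 = ((½ + (-16 + 3²)*5)/(4 + (-16 + 3²)*5))*269 = ((½ + (-16 + 9)*5)/(4 + (-16 + 9)*5))*269 = ((½ - 7*5)/(4 - 7*5))*269 = ((½ - 35)/(4 - 35))*269 = (-69/2/(-31))*269 = -1/31*(-69/2)*269 = (69/62)*269 = 18561/62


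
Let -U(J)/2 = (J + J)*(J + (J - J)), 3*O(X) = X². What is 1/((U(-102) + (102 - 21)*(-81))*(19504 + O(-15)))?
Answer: -1/943257483 ≈ -1.0602e-9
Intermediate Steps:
O(X) = X²/3
U(J) = -4*J² (U(J) = -2*(J + J)*(J + (J - J)) = -2*2*J*(J + 0) = -2*2*J*J = -4*J²)
1/((U(-102) + (102 - 21)*(-81))*(19504 + O(-15))) = 1/((-4*(-102)² + (102 - 21)*(-81))*(19504 + (⅓)*(-15)²)) = 1/((-4*10404 + 81*(-81))*(19504 + (⅓)*225)) = 1/((-41616 - 6561)*(19504 + 75)) = 1/(-48177*19579) = 1/(-943257483) = -1/943257483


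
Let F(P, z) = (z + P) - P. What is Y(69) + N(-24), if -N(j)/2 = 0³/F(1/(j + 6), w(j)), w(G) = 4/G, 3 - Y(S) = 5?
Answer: -2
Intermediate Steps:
Y(S) = -2 (Y(S) = 3 - 1*5 = 3 - 5 = -2)
F(P, z) = z (F(P, z) = (P + z) - P = z)
N(j) = 0 (N(j) = -2*0³/(4/j) = -0*j/4 = -2*0 = 0)
Y(69) + N(-24) = -2 + 0 = -2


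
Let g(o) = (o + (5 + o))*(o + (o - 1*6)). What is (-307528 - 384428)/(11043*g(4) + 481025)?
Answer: -691956/768143 ≈ -0.90082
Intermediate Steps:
g(o) = (-6 + 2*o)*(5 + 2*o) (g(o) = (5 + 2*o)*(o + (o - 6)) = (5 + 2*o)*(o + (-6 + o)) = (5 + 2*o)*(-6 + 2*o) = (-6 + 2*o)*(5 + 2*o))
(-307528 - 384428)/(11043*g(4) + 481025) = (-307528 - 384428)/(11043*(-30 - 2*4 + 4*4²) + 481025) = -691956/(11043*(-30 - 8 + 4*16) + 481025) = -691956/(11043*(-30 - 8 + 64) + 481025) = -691956/(11043*26 + 481025) = -691956/(287118 + 481025) = -691956/768143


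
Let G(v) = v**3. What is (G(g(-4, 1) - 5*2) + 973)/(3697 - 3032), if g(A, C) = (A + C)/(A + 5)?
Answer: -1224/665 ≈ -1.8406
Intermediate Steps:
g(A, C) = (A + C)/(5 + A)
(G(g(-4, 1) - 5*2) + 973)/(3697 - 3032) = (((-4 + 1)/(5 - 4) - 5*2)**3 + 973)/(3697 - 3032) = ((-3/1 - 10)**3 + 973)/665 = ((1*(-3) - 10)**3 + 973)*(1/665) = ((-3 - 10)**3 + 973)*(1/665) = ((-13)**3 + 973)*(1/665) = (-2197 + 973)*(1/665) = -1224*1/665 = -1224/665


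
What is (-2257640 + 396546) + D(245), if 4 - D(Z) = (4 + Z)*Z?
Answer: -1922095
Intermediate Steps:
D(Z) = 4 - Z*(4 + Z) (D(Z) = 4 - (4 + Z)*Z = 4 - Z*(4 + Z))
(-2257640 + 396546) + D(245) = (-2257640 + 396546) + (4 - 1*245² - 4*245) = -1861094 + (4 - 1*60025 - 980) = -1861094 + (4 - 60025 - 980) = -1861094 - 61001 = -1922095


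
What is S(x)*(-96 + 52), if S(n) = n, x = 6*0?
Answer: 0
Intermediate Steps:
x = 0
S(x)*(-96 + 52) = 0*(-96 + 52) = 0*(-44) = 0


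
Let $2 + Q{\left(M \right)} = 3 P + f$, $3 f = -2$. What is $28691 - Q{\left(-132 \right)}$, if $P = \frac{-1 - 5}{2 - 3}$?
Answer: $\frac{86027}{3} \approx 28676.0$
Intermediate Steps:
$f = - \frac{2}{3}$ ($f = \frac{1}{3} \left(-2\right) = - \frac{2}{3} \approx -0.66667$)
$P = 6$ ($P = - \frac{6}{-1} = \left(-6\right) \left(-1\right) = 6$)
$Q{\left(M \right)} = \frac{46}{3}$ ($Q{\left(M \right)} = -2 + \left(3 \cdot 6 - \frac{2}{3}\right) = -2 + \left(18 - \frac{2}{3}\right) = -2 + \frac{52}{3} = \frac{46}{3}$)
$28691 - Q{\left(-132 \right)} = 28691 - \frac{46}{3} = \frac{86027}{3}$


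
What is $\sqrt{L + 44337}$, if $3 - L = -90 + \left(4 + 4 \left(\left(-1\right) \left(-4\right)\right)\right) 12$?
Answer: $3 \sqrt{4910} \approx 210.21$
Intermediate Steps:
$L = -147$ ($L = 3 - \left(-90 + \left(4 + 4 \left(\left(-1\right) \left(-4\right)\right)\right) 12\right) = 3 - \left(-90 + \left(4 + 4 \cdot 4\right) 12\right) = 3 - \left(-90 + \left(4 + 16\right) 12\right) = 3 - \left(-90 + 20 \cdot 12\right) = 3 - \left(-90 + 240\right) = 3 - 150 = -147$)
$\sqrt{L + 44337} = \sqrt{-147 + 44337} = \sqrt{44190} = 3 \sqrt{4910}$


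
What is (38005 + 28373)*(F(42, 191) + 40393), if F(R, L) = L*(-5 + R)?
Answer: 3150299880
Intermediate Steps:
(38005 + 28373)*(F(42, 191) + 40393) = (38005 + 28373)*(191*(-5 + 42) + 40393) = 66378*(191*37 + 40393) = 66378*(7067 + 40393) = 66378*47460 = 3150299880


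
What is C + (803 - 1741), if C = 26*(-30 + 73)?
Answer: 180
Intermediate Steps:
C = 1118 (C = 26*43 = 1118)
C + (803 - 1741) = 1118 + (803 - 1741) = 1118 - 938 = 180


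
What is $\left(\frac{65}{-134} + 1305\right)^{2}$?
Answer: $\frac{30556788025}{17956} \approx 1.7018 \cdot 10^{6}$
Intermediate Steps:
$\left(\frac{65}{-134} + 1305\right)^{2} = \left(65 \left(- \frac{1}{134}\right) + 1305\right)^{2} = \left(- \frac{65}{134} + 1305\right)^{2} = \left(\frac{174805}{134}\right)^{2} = \frac{30556788025}{17956}$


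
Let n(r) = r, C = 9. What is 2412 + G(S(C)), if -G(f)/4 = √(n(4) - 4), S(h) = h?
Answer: 2412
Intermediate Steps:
G(f) = 0 (G(f) = -4*√(4 - 4) = -4*√0 = -4*0 = 0)
2412 + G(S(C)) = 2412 + 0 = 2412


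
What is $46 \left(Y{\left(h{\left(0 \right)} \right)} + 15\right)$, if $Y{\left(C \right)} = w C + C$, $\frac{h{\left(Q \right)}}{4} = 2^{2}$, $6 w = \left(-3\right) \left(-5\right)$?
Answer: $3266$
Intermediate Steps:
$w = \frac{5}{2}$ ($w = \frac{\left(-3\right) \left(-5\right)}{6} = \frac{1}{6} \cdot 15 = \frac{5}{2} \approx 2.5$)
$h{\left(Q \right)} = 16$ ($h{\left(Q \right)} = 4 \cdot 2^{2} = 4 \cdot 4 = 16$)
$Y{\left(C \right)} = \frac{7 C}{2}$ ($Y{\left(C \right)} = \frac{5 C}{2} + C = \frac{7 C}{2}$)
$46 \left(Y{\left(h{\left(0 \right)} \right)} + 15\right) = 46 \left(\frac{7}{2} \cdot 16 + 15\right) = 46 \left(56 + 15\right) = 46 \cdot 71 = 3266$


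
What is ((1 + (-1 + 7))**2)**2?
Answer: 2401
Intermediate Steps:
((1 + (-1 + 7))**2)**2 = ((1 + 6)**2)**2 = (7**2)**2 = 49**2 = 2401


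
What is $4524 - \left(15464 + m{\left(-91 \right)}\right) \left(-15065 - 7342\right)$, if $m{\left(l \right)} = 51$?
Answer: $347649129$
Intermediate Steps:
$4524 - \left(15464 + m{\left(-91 \right)}\right) \left(-15065 - 7342\right) = 4524 - \left(15464 + 51\right) \left(-15065 - 7342\right) = 4524 - 15515 \left(-22407\right) = 4524 - -347644605 = 4524 + 347644605 = 347649129$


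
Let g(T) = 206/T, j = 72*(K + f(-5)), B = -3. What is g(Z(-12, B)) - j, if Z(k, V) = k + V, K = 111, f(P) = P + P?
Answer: -109286/15 ≈ -7285.7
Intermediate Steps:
f(P) = 2*P
j = 7272 (j = 72*(111 + 2*(-5)) = 72*(111 - 10) = 72*101 = 7272)
Z(k, V) = V + k
g(Z(-12, B)) - j = 206/(-3 - 12) - 1*7272 = 206/(-15) - 7272 = 206*(-1/15) - 7272 = -206/15 - 7272 = -109286/15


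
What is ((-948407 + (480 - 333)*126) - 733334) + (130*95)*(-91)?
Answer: -2787069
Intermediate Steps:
((-948407 + (480 - 333)*126) - 733334) + (130*95)*(-91) = ((-948407 + 147*126) - 733334) + 12350*(-91) = ((-948407 + 18522) - 733334) - 1123850 = (-929885 - 733334) - 1123850 = -1663219 - 1123850 = -2787069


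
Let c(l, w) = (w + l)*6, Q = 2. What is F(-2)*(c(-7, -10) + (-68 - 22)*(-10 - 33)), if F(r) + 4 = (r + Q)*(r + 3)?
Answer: -15072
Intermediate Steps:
c(l, w) = 6*l + 6*w (c(l, w) = (l + w)*6 = 6*l + 6*w)
F(r) = -4 + (2 + r)*(3 + r) (F(r) = -4 + (r + 2)*(r + 3) = -4 + (2 + r)*(3 + r))
F(-2)*(c(-7, -10) + (-68 - 22)*(-10 - 33)) = (2 + (-2)² + 5*(-2))*((6*(-7) + 6*(-10)) + (-68 - 22)*(-10 - 33)) = (2 + 4 - 10)*((-42 - 60) - 90*(-43)) = -4*(-102 + 3870) = -4*3768 = -15072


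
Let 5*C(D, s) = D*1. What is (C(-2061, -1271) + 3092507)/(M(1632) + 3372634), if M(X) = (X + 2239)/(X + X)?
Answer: 50462987136/55041406235 ≈ 0.91682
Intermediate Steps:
C(D, s) = D/5 (C(D, s) = (D*1)/5 = D/5)
M(X) = (2239 + X)/(2*X) (M(X) = (2239 + X)/((2*X)) = (2239 + X)*(1/(2*X)) = (2239 + X)/(2*X))
(C(-2061, -1271) + 3092507)/(M(1632) + 3372634) = ((⅕)*(-2061) + 3092507)/((½)*(2239 + 1632)/1632 + 3372634) = (-2061/5 + 3092507)/((½)*(1/1632)*3871 + 3372634) = 15460474/(5*(3871/3264 + 3372634)) = 15460474/(5*(11008281247/3264)) = (15460474/5)*(3264/11008281247) = 50462987136/55041406235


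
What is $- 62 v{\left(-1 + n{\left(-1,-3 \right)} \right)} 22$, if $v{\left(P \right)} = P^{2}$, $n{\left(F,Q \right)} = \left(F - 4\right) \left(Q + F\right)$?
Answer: $-492404$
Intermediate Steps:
$n{\left(F,Q \right)} = \left(-4 + F\right) \left(F + Q\right)$
$- 62 v{\left(-1 + n{\left(-1,-3 \right)} \right)} 22 = - 62 \left(-1 - \left(-19 - 1\right)\right)^{2} \cdot 22 = - 62 \left(-1 + \left(1 + 4 + 12 + 3\right)\right)^{2} \cdot 22 = - 62 \left(-1 + 20\right)^{2} \cdot 22 = - 62 \cdot 19^{2} \cdot 22 = \left(-62\right) 361 \cdot 22 = \left(-22382\right) 22 = -492404$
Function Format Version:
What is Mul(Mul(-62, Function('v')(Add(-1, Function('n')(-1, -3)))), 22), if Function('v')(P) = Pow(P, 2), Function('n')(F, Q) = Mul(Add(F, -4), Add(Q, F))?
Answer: -492404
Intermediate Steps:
Function('n')(F, Q) = Mul(Add(-4, F), Add(F, Q))
Mul(Mul(-62, Function('v')(Add(-1, Function('n')(-1, -3)))), 22) = Mul(Mul(-62, Pow(Add(-1, Add(Pow(-1, 2), Mul(-4, -1), Mul(-4, -3), Mul(-1, -3))), 2)), 22) = Mul(Mul(-62, Pow(Add(-1, Add(1, 4, 12, 3)), 2)), 22) = Mul(Mul(-62, Pow(Add(-1, 20), 2)), 22) = Mul(Mul(-62, Pow(19, 2)), 22) = Mul(Mul(-62, 361), 22) = Mul(-22382, 22) = -492404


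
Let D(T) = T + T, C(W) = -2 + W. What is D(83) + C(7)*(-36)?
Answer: -14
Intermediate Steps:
D(T) = 2*T
D(83) + C(7)*(-36) = 2*83 + (-2 + 7)*(-36) = 166 + 5*(-36) = 166 - 180 = -14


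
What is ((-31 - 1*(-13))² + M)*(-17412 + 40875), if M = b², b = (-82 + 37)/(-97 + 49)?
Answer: 1951394247/256 ≈ 7.6226e+6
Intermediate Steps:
b = 15/16 (b = -45/(-48) = -45*(-1/48) = 15/16 ≈ 0.93750)
M = 225/256 (M = (15/16)² = 225/256 ≈ 0.87891)
((-31 - 1*(-13))² + M)*(-17412 + 40875) = ((-31 - 1*(-13))² + 225/256)*(-17412 + 40875) = ((-31 + 13)² + 225/256)*23463 = ((-18)² + 225/256)*23463 = (324 + 225/256)*23463 = (83169/256)*23463 = 1951394247/256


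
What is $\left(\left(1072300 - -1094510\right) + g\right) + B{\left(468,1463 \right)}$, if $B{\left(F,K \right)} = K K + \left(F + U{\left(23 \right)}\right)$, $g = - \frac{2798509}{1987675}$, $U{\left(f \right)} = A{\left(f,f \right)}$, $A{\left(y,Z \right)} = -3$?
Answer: $\frac{8562193489191}{1987675} \approx 4.3076 \cdot 10^{6}$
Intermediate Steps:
$U{\left(f \right)} = -3$
$g = - \frac{2798509}{1987675}$ ($g = \left(-2798509\right) \frac{1}{1987675} = - \frac{2798509}{1987675} \approx -1.4079$)
$B{\left(F,K \right)} = -3 + F + K^{2}$ ($B{\left(F,K \right)} = K K + \left(F - 3\right) = K^{2} + \left(-3 + F\right) = -3 + F + K^{2}$)
$\left(\left(1072300 - -1094510\right) + g\right) + B{\left(468,1463 \right)} = \left(\left(1072300 - -1094510\right) - \frac{2798509}{1987675}\right) + \left(-3 + 468 + 1463^{2}\right) = \left(\left(1072300 + 1094510\right) - \frac{2798509}{1987675}\right) + \left(-3 + 468 + 2140369\right) = \left(2166810 - \frac{2798509}{1987675}\right) + 2140834 = \frac{4306911268241}{1987675} + 2140834 = \frac{8562193489191}{1987675}$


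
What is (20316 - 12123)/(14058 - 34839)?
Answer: -2731/6927 ≈ -0.39425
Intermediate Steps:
(20316 - 12123)/(14058 - 34839) = 8193/(-20781) = 8193*(-1/20781) = -2731/6927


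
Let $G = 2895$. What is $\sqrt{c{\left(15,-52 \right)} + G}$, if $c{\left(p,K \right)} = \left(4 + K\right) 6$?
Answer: $\sqrt{2607} \approx 51.059$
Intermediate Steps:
$c{\left(p,K \right)} = 24 + 6 K$
$\sqrt{c{\left(15,-52 \right)} + G} = \sqrt{\left(24 + 6 \left(-52\right)\right) + 2895} = \sqrt{\left(24 - 312\right) + 2895} = \sqrt{-288 + 2895} = \sqrt{2607}$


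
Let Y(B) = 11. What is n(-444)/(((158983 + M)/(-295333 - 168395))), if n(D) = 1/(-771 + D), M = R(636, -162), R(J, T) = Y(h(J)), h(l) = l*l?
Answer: 77288/32196285 ≈ 0.0024005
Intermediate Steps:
h(l) = l²
R(J, T) = 11
M = 11
n(-444)/(((158983 + M)/(-295333 - 168395))) = 1/((-771 - 444)*(((158983 + 11)/(-295333 - 168395)))) = 1/((-1215)*((158994/(-463728)))) = -1/(1215*(158994*(-1/463728))) = -1/(1215*(-26499/77288)) = -1/1215*(-77288/26499) = 77288/32196285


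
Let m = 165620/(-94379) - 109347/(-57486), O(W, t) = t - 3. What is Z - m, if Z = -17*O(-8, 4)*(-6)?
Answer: 184199610865/1808490398 ≈ 101.85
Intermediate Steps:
O(W, t) = -3 + t
m = 266409731/1808490398 (m = 165620*(-1/94379) - 109347*(-1/57486) = -165620/94379 + 36449/19162 = 266409731/1808490398 ≈ 0.14731)
Z = 102 (Z = -17*(-3 + 4)*(-6) = -17*1*(-6) = -17*(-6) = 102)
Z - m = 102 - 1*266409731/1808490398 = 102 - 266409731/1808490398 = 184199610865/1808490398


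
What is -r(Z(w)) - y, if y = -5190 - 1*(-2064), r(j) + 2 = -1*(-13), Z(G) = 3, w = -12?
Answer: 3115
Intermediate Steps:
r(j) = 11 (r(j) = -2 - 1*(-13) = -2 + 13 = 11)
y = -3126 (y = -5190 + 2064 = -3126)
-r(Z(w)) - y = -1*11 - 1*(-3126) = -11 + 3126 = 3115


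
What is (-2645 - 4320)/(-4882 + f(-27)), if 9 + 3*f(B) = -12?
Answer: 6965/4889 ≈ 1.4246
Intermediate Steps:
f(B) = -7 (f(B) = -3 + (1/3)*(-12) = -3 - 4 = -7)
(-2645 - 4320)/(-4882 + f(-27)) = (-2645 - 4320)/(-4882 - 7) = -6965/(-4889) = -6965*(-1/4889) = 6965/4889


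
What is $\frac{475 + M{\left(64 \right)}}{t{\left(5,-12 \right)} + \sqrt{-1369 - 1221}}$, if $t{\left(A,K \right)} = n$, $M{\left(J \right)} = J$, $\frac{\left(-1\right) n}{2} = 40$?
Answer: $- \frac{4312}{899} - \frac{539 i \sqrt{2590}}{8990} \approx -4.7964 - 3.0513 i$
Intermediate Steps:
$n = -80$ ($n = \left(-2\right) 40 = -80$)
$t{\left(A,K \right)} = -80$
$\frac{475 + M{\left(64 \right)}}{t{\left(5,-12 \right)} + \sqrt{-1369 - 1221}} = \frac{475 + 64}{-80 + \sqrt{-1369 - 1221}} = \frac{539}{-80 + \sqrt{-2590}} = \frac{539}{-80 + i \sqrt{2590}}$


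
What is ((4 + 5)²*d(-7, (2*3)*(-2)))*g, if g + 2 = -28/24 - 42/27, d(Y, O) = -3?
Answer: 2295/2 ≈ 1147.5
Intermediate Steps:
g = -85/18 (g = -2 + (-28/24 - 42/27) = -2 + (-28*1/24 - 42*1/27) = -2 + (-7/6 - 14/9) = -2 - 49/18 = -85/18 ≈ -4.7222)
((4 + 5)²*d(-7, (2*3)*(-2)))*g = ((4 + 5)²*(-3))*(-85/18) = (9²*(-3))*(-85/18) = (81*(-3))*(-85/18) = -243*(-85/18) = 2295/2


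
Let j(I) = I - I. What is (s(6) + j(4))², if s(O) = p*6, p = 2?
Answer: 144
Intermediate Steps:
s(O) = 12 (s(O) = 2*6 = 12)
j(I) = 0
(s(6) + j(4))² = (12 + 0)² = 12² = 144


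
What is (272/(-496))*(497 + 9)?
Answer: -8602/31 ≈ -277.48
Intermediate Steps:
(272/(-496))*(497 + 9) = (272*(-1/496))*506 = -17/31*506 = -8602/31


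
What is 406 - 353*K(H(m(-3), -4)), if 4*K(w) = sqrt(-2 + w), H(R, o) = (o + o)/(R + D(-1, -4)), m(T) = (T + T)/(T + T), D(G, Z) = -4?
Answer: 406 - 353*sqrt(6)/12 ≈ 333.94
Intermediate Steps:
m(T) = 1 (m(T) = (2*T)/((2*T)) = (2*T)*(1/(2*T)) = 1)
H(R, o) = 2*o/(-4 + R) (H(R, o) = (o + o)/(R - 4) = (2*o)/(-4 + R) = 2*o/(-4 + R))
K(w) = sqrt(-2 + w)/4
406 - 353*K(H(m(-3), -4)) = 406 - 353*sqrt(-2 + 2*(-4)/(-4 + 1))/4 = 406 - 353*sqrt(-2 + 2*(-4)/(-3))/4 = 406 - 353*sqrt(-2 + 2*(-4)*(-1/3))/4 = 406 - 353*sqrt(-2 + 8/3)/4 = 406 - 353*sqrt(2/3)/4 = 406 - 353*sqrt(6)/3/4 = 406 - 353*sqrt(6)/12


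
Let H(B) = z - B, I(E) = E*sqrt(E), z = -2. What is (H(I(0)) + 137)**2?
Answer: 18225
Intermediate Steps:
I(E) = E**(3/2)
H(B) = -2 - B
(H(I(0)) + 137)**2 = ((-2 - 0**(3/2)) + 137)**2 = ((-2 - 1*0) + 137)**2 = ((-2 + 0) + 137)**2 = (-2 + 137)**2 = 135**2 = 18225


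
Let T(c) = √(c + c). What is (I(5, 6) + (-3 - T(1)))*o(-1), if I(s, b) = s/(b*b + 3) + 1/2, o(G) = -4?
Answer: 370/39 + 4*√2 ≈ 15.144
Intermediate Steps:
I(s, b) = ½ + s/(3 + b²) (I(s, b) = s/(b² + 3) + 1*(½) = s/(3 + b²) + ½ = ½ + s/(3 + b²))
T(c) = √2*√c (T(c) = √(2*c) = √2*√c)
(I(5, 6) + (-3 - T(1)))*o(-1) = ((3 + 6² + 2*5)/(2*(3 + 6²)) + (-3 - √2*√1))*(-4) = ((3 + 36 + 10)/(2*(3 + 36)) + (-3 - √2))*(-4) = ((½)*49/39 + (-3 - √2))*(-4) = ((½)*(1/39)*49 + (-3 - √2))*(-4) = (49/78 + (-3 - √2))*(-4) = (-185/78 - √2)*(-4) = 370/39 + 4*√2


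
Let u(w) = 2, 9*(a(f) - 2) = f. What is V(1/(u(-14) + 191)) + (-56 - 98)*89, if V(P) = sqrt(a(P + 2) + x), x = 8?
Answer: -13706 + sqrt(380789)/193 ≈ -13703.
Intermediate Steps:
a(f) = 2 + f/9
V(P) = sqrt(92/9 + P/9) (V(P) = sqrt((2 + (P + 2)/9) + 8) = sqrt((2 + (2 + P)/9) + 8) = sqrt((2 + (2/9 + P/9)) + 8) = sqrt((20/9 + P/9) + 8) = sqrt(92/9 + P/9))
V(1/(u(-14) + 191)) + (-56 - 98)*89 = sqrt(92 + 1/(2 + 191))/3 + (-56 - 98)*89 = sqrt(92 + 1/193)/3 - 154*89 = sqrt(92 + 1/193)/3 - 13706 = sqrt(17757/193)/3 - 13706 = (3*sqrt(380789)/193)/3 - 13706 = sqrt(380789)/193 - 13706 = -13706 + sqrt(380789)/193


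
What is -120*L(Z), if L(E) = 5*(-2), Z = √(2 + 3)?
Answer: 1200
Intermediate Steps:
Z = √5 ≈ 2.2361
L(E) = -10
-120*L(Z) = -120*(-10) = 1200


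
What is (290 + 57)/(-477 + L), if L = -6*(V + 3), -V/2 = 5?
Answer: -347/435 ≈ -0.79770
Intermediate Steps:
V = -10 (V = -2*5 = -10)
L = 42 (L = -6*(-10 + 3) = -6*(-7) = 42)
(290 + 57)/(-477 + L) = (290 + 57)/(-477 + 42) = 347/(-435) = 347*(-1/435) = -347/435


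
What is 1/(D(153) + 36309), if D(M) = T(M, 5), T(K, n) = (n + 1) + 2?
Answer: 1/36317 ≈ 2.7535e-5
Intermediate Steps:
T(K, n) = 3 + n (T(K, n) = (1 + n) + 2 = 3 + n)
D(M) = 8 (D(M) = 3 + 5 = 8)
1/(D(153) + 36309) = 1/(8 + 36309) = 1/36317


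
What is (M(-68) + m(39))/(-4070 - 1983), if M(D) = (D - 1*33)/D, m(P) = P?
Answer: -2753/411604 ≈ -0.0066885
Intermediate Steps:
M(D) = (-33 + D)/D (M(D) = (D - 33)/D = (-33 + D)/D)
(M(-68) + m(39))/(-4070 - 1983) = ((-33 - 68)/(-68) + 39)/(-4070 - 1983) = (-1/68*(-101) + 39)/(-6053) = (101/68 + 39)*(-1/6053) = (2753/68)*(-1/6053) = -2753/411604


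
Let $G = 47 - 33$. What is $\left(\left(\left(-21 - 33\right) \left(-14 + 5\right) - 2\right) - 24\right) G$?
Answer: $6440$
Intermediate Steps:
$G = 14$ ($G = 47 - 33 = 14$)
$\left(\left(\left(-21 - 33\right) \left(-14 + 5\right) - 2\right) - 24\right) G = \left(\left(\left(-21 - 33\right) \left(-14 + 5\right) - 2\right) - 24\right) 14 = \left(\left(\left(-54\right) \left(-9\right) - 2\right) - 24\right) 14 = \left(\left(486 - 2\right) - 24\right) 14 = \left(484 - 24\right) 14 = 460 \cdot 14 = 6440$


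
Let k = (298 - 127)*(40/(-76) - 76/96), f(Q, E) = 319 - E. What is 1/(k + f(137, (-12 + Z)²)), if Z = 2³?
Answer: 8/621 ≈ 0.012882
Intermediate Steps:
Z = 8
k = -1803/8 (k = 171*(40*(-1/76) - 76*1/96) = 171*(-10/19 - 19/24) = 171*(-601/456) = -1803/8 ≈ -225.38)
1/(k + f(137, (-12 + Z)²)) = 1/(-1803/8 + (319 - (-12 + 8)²)) = 1/(-1803/8 + (319 - 1*(-4)²)) = 1/(-1803/8 + (319 - 1*16)) = 1/(-1803/8 + (319 - 16)) = 1/(-1803/8 + 303) = 1/(621/8) = 8/621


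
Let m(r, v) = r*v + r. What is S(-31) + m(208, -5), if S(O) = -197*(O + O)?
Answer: 11382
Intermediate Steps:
m(r, v) = r + r*v
S(O) = -394*O
S(-31) + m(208, -5) = -394*(-31) + 208*(1 - 5) = 12214 + 208*(-4) = 12214 - 832 = 11382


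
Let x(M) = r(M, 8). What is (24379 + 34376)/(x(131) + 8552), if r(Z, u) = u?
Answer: 11751/1712 ≈ 6.8639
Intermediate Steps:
x(M) = 8
(24379 + 34376)/(x(131) + 8552) = (24379 + 34376)/(8 + 8552) = 58755/8560 = 58755*(1/8560) = 11751/1712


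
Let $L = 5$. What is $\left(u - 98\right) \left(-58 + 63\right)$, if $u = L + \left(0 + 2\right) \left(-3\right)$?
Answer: $-495$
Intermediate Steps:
$u = -1$ ($u = 5 + \left(0 + 2\right) \left(-3\right) = 5 + 2 \left(-3\right) = 5 - 6 = -1$)
$\left(u - 98\right) \left(-58 + 63\right) = \left(-1 - 98\right) \left(-58 + 63\right) = \left(-99\right) 5 = -495$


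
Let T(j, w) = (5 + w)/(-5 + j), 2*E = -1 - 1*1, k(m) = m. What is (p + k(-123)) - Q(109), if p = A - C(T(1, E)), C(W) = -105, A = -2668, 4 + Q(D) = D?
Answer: -2791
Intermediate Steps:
Q(D) = -4 + D
E = -1 (E = (-1 - 1*1)/2 = (-1 - 1)/2 = (1/2)*(-2) = -1)
T(j, w) = (5 + w)/(-5 + j)
p = -2563 (p = -2668 - 1*(-105) = -2668 + 105 = -2563)
(p + k(-123)) - Q(109) = (-2563 - 123) - (-4 + 109) = -2686 - 1*105 = -2686 - 105 = -2791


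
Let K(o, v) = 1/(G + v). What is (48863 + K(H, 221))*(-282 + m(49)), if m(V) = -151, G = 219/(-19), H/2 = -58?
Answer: -84207570647/3980 ≈ -2.1158e+7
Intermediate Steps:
H = -116 (H = 2*(-58) = -116)
G = -219/19 (G = 219*(-1/19) = -219/19 ≈ -11.526)
K(o, v) = 1/(-219/19 + v)
(48863 + K(H, 221))*(-282 + m(49)) = (48863 + 19/(-219 + 19*221))*(-282 - 151) = (48863 + 19/(-219 + 4199))*(-433) = (48863 + 19/3980)*(-433) = (194474759/3980)*(-433) = -84207570647/3980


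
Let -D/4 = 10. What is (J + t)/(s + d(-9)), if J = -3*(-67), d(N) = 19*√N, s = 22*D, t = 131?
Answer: -292160/777649 - 18924*I/777649 ≈ -0.3757 - 0.024335*I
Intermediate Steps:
D = -40 (D = -4*10 = -40)
s = -880 (s = 22*(-40) = -880)
J = 201
(J + t)/(s + d(-9)) = (201 + 131)/(-880 + 19*√(-9)) = 332/(-880 + 19*(3*I)) = 332/(-880 + 57*I) = 332*((-880 - 57*I)/777649) = 332*(-880 - 57*I)/777649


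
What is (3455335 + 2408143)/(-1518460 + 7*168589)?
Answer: -5863478/338337 ≈ -17.330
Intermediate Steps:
(3455335 + 2408143)/(-1518460 + 7*168589) = 5863478/(-1518460 + 1180123) = 5863478/(-338337) = 5863478*(-1/338337) = -5863478/338337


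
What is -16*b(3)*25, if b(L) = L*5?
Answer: -6000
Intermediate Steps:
b(L) = 5*L
-16*b(3)*25 = -80*3*25 = -16*15*25 = -240*25 = -6000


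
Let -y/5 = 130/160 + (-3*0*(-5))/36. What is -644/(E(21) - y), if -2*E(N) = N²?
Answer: 10304/3463 ≈ 2.9755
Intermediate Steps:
E(N) = -N²/2
y = -65/16 (y = -5*(130/160 + (-3*0*(-5))/36) = -5*(130*(1/160) + (0*(-5))*(1/36)) = -5*(13/16 + 0*(1/36)) = -5*(13/16 + 0) = -5*13/16 = -65/16 ≈ -4.0625)
-644/(E(21) - y) = -644/(-½*21² - 1*(-65/16)) = -644/(-½*441 + 65/16) = -644/(-441/2 + 65/16) = -644/(-3463/16) = -644*(-16/3463) = 10304/3463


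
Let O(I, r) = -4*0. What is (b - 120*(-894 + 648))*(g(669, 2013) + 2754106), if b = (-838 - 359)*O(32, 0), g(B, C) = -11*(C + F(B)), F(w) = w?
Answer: 80430310080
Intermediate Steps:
O(I, r) = 0
g(B, C) = -11*B - 11*C (g(B, C) = -11*(C + B) = -11*(B + C) = -11*B - 11*C)
b = 0 (b = (-838 - 359)*0 = -1197*0 = 0)
(b - 120*(-894 + 648))*(g(669, 2013) + 2754106) = (0 - 120*(-894 + 648))*((-11*669 - 11*2013) + 2754106) = (0 - 120*(-246))*((-7359 - 22143) + 2754106) = (0 + 29520)*(-29502 + 2754106) = 29520*2724604 = 80430310080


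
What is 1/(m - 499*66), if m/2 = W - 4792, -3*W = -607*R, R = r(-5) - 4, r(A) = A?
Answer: -1/46160 ≈ -2.1664e-5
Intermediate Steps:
R = -9 (R = -5 - 4 = -9)
W = -1821 (W = -(-607)*(-9)/3 = -⅓*5463 = -1821)
m = -13226 (m = 2*(-1821 - 4792) = 2*(-6613) = -13226)
1/(m - 499*66) = 1/(-13226 - 499*66) = 1/(-13226 - 32934) = 1/(-46160) = -1/46160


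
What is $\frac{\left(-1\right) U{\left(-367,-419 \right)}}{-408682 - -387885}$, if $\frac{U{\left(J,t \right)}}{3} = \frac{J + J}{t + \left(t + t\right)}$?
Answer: $\frac{734}{8713943} \approx 8.4233 \cdot 10^{-5}$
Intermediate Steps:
$U{\left(J,t \right)} = \frac{2 J}{t}$ ($U{\left(J,t \right)} = 3 \frac{J + J}{t + \left(t + t\right)} = 3 \frac{2 J}{t + 2 t} = 3 \frac{2 J}{3 t} = \frac{2 J}{t}$)
$\frac{\left(-1\right) U{\left(-367,-419 \right)}}{-408682 - -387885} = \frac{\left(-1\right) 2 \left(-367\right) \frac{1}{-419}}{-408682 - -387885} = \frac{\left(-1\right) 2 \left(-367\right) \left(- \frac{1}{419}\right)}{-408682 + 387885} = \frac{\left(-1\right) \frac{734}{419}}{-20797} = \left(- \frac{734}{419}\right) \left(- \frac{1}{20797}\right) = \frac{734}{8713943}$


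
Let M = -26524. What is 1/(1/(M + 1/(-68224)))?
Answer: -1809573377/68224 ≈ -26524.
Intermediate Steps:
1/(1/(M + 1/(-68224))) = 1/(1/(-26524 + 1/(-68224))) = 1/(1/(-26524 - 1/68224)) = 1/(1/(-1809573377/68224)) = 1/(-68224/1809573377) = -1809573377/68224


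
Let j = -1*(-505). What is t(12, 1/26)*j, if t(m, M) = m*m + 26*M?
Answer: 73225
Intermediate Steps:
t(m, M) = m**2 + 26*M
j = 505
t(12, 1/26)*j = (12**2 + 26/26)*505 = (144 + 26*(1/26))*505 = (144 + 1)*505 = 145*505 = 73225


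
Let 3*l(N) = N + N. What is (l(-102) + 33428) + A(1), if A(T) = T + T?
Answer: 33362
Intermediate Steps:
A(T) = 2*T
l(N) = 2*N/3 (l(N) = (N + N)/3 = (2*N)/3 = 2*N/3)
(l(-102) + 33428) + A(1) = ((2/3)*(-102) + 33428) + 2*1 = (-68 + 33428) + 2 = 33360 + 2 = 33362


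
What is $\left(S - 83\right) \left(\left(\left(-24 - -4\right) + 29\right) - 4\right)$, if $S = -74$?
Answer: $-785$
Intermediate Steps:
$\left(S - 83\right) \left(\left(\left(-24 - -4\right) + 29\right) - 4\right) = \left(-74 - 83\right) \left(\left(\left(-24 - -4\right) + 29\right) - 4\right) = - 157 \left(\left(\left(-24 + 4\right) + 29\right) - 4\right) = - 157 \left(\left(-20 + 29\right) - 4\right) = - 157 \left(9 - 4\right) = \left(-157\right) 5 = -785$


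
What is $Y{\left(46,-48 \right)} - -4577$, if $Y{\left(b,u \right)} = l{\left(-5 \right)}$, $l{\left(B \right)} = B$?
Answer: $4572$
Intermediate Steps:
$Y{\left(b,u \right)} = -5$
$Y{\left(46,-48 \right)} - -4577 = -5 - -4577 = -5 + 4577 = 4572$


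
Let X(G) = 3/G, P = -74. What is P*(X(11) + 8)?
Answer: -6734/11 ≈ -612.18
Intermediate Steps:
P*(X(11) + 8) = -74*(3/11 + 8) = -74*91/11 = -6734/11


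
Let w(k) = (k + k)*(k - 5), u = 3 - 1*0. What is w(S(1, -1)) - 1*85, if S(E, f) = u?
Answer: -97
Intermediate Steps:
u = 3 (u = 3 + 0 = 3)
S(E, f) = 3
w(k) = 2*k*(-5 + k) (w(k) = (2*k)*(-5 + k) = 2*k*(-5 + k))
w(S(1, -1)) - 1*85 = 2*3*(-5 + 3) - 1*85 = 2*3*(-2) - 85 = -12 - 85 = -97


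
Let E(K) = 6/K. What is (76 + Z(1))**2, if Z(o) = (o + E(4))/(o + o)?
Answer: 95481/16 ≈ 5967.6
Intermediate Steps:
Z(o) = (3/2 + o)/(2*o) (Z(o) = (o + 6/4)/(o + o) = (o + 6*(1/4))/((2*o)) = (o + 3/2)*(1/(2*o)) = (3/2 + o)*(1/(2*o)) = (3/2 + o)/(2*o))
(76 + Z(1))**2 = (76 + (1/4)*(3 + 2*1)/1)**2 = (76 + (1/4)*1*(3 + 2))**2 = (76 + (1/4)*1*5)**2 = (76 + 5/4)**2 = (309/4)**2 = 95481/16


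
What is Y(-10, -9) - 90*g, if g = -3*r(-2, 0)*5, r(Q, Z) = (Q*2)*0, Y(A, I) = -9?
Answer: -9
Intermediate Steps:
r(Q, Z) = 0 (r(Q, Z) = (2*Q)*0 = 0)
g = 0 (g = -3*0*5 = 0*5 = 0)
Y(-10, -9) - 90*g = -9 - 90*0 = -9 + 0 = -9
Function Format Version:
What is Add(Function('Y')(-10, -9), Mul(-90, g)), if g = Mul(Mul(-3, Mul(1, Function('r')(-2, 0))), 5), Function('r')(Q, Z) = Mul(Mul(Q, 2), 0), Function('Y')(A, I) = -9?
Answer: -9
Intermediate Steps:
Function('r')(Q, Z) = 0 (Function('r')(Q, Z) = Mul(Mul(2, Q), 0) = 0)
g = 0 (g = Mul(Mul(-3, Mul(1, 0)), 5) = Mul(Mul(-3, 0), 5) = Mul(0, 5) = 0)
Add(Function('Y')(-10, -9), Mul(-90, g)) = Add(-9, Mul(-90, 0)) = Add(-9, 0) = -9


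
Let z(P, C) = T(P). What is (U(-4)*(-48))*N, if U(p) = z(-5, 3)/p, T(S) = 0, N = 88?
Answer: 0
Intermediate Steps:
z(P, C) = 0
U(p) = 0 (U(p) = 0/p = 0)
(U(-4)*(-48))*N = (0*(-48))*88 = 0*88 = 0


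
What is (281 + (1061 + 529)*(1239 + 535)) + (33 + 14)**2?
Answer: 2823150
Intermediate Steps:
(281 + (1061 + 529)*(1239 + 535)) + (33 + 14)**2 = (281 + 1590*1774) + 47**2 = (281 + 2820660) + 2209 = 2820941 + 2209 = 2823150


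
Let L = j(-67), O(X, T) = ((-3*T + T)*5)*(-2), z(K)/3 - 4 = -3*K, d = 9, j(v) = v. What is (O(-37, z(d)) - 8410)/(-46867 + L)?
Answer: 4895/23467 ≈ 0.20859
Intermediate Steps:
z(K) = 12 - 9*K (z(K) = 12 + 3*(-3*K) = 12 - 9*K)
O(X, T) = 20*T (O(X, T) = (-2*T*5)*(-2) = -10*T*(-2) = 20*T)
L = -67
(O(-37, z(d)) - 8410)/(-46867 + L) = (20*(12 - 9*9) - 8410)/(-46867 - 67) = (20*(12 - 81) - 8410)/(-46934) = (20*(-69) - 8410)*(-1/46934) = (-1380 - 8410)*(-1/46934) = -9790*(-1/46934) = 4895/23467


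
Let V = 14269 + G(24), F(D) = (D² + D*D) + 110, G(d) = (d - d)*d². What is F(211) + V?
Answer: 103421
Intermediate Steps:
G(d) = 0 (G(d) = 0*d² = 0)
F(D) = 110 + 2*D² (F(D) = (D² + D²) + 110 = 2*D² + 110 = 110 + 2*D²)
V = 14269 (V = 14269 + 0 = 14269)
F(211) + V = (110 + 2*211²) + 14269 = (110 + 2*44521) + 14269 = (110 + 89042) + 14269 = 89152 + 14269 = 103421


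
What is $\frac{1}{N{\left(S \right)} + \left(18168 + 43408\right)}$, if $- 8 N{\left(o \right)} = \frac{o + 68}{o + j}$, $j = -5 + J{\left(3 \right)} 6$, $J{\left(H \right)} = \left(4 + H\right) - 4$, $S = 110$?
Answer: $\frac{492}{30295303} \approx 1.624 \cdot 10^{-5}$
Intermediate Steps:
$J{\left(H \right)} = H$
$j = 13$ ($j = -5 + 3 \cdot 6 = -5 + 18 = 13$)
$N{\left(o \right)} = - \frac{68 + o}{8 \left(13 + o\right)}$ ($N{\left(o \right)} = - \frac{\left(o + 68\right) \frac{1}{o + 13}}{8} = - \frac{\left(68 + o\right) \frac{1}{13 + o}}{8} = - \frac{\frac{1}{13 + o} \left(68 + o\right)}{8} = - \frac{68 + o}{8 \left(13 + o\right)}$)
$\frac{1}{N{\left(S \right)} + \left(18168 + 43408\right)} = \frac{1}{\frac{-68 - 110}{8 \left(13 + 110\right)} + \left(18168 + 43408\right)} = \frac{1}{\frac{-68 - 110}{8 \cdot 123} + 61576} = \frac{1}{\frac{1}{8} \cdot \frac{1}{123} \left(-178\right) + 61576} = \frac{1}{- \frac{89}{492} + 61576} = \frac{1}{\frac{30295303}{492}} = \frac{492}{30295303}$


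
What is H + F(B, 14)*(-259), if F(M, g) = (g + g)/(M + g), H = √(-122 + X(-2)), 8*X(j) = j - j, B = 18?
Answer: -1813/8 + I*√122 ≈ -226.63 + 11.045*I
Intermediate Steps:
X(j) = 0 (X(j) = (j - j)/8 = (⅛)*0 = 0)
H = I*√122 (H = √(-122 + 0) = √(-122) = I*√122 ≈ 11.045*I)
F(M, g) = 2*g/(M + g) (F(M, g) = (2*g)/(M + g) = 2*g/(M + g))
H + F(B, 14)*(-259) = I*√122 + (2*14/(18 + 14))*(-259) = I*√122 + (2*14/32)*(-259) = I*√122 + (2*14*(1/32))*(-259) = I*√122 + (7/8)*(-259) = I*√122 - 1813/8 = -1813/8 + I*√122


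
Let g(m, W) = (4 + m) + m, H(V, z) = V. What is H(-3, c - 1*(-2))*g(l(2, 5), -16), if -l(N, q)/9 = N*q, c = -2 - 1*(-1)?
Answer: 528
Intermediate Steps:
c = -1 (c = -2 + 1 = -1)
l(N, q) = -9*N*q
g(m, W) = 4 + 2*m
H(-3, c - 1*(-2))*g(l(2, 5), -16) = -3*(4 + 2*(-9*2*5)) = -3*(4 + 2*(-90)) = -3*(4 - 180) = -3*(-176) = 528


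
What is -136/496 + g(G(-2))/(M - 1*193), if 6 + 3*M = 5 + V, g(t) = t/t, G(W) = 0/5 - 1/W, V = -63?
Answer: -11117/39866 ≈ -0.27886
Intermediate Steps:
G(W) = -1/W (G(W) = 0*(⅕) - 1/W = 0 - 1/W = -1/W)
g(t) = 1
M = -64/3 (M = -2 + (5 - 63)/3 = -2 + (⅓)*(-58) = -2 - 58/3 = -64/3 ≈ -21.333)
-136/496 + g(G(-2))/(M - 1*193) = -136/496 + 1/(-64/3 - 1*193) = -136*1/496 + 1/(-64/3 - 193) = -17/62 + 1/(-643/3) = -17/62 + 1*(-3/643) = -17/62 - 3/643 = -11117/39866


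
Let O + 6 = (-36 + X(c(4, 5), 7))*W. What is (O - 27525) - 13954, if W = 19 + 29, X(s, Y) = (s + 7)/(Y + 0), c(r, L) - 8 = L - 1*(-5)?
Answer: -301291/7 ≈ -43042.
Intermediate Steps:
c(r, L) = 13 + L (c(r, L) = 8 + (L - 1*(-5)) = 8 + (L + 5) = 8 + (5 + L) = 13 + L)
X(s, Y) = (7 + s)/Y
W = 48
O = -10938/7 (O = -6 + (-36 + (7 + (13 + 5))/7)*48 = -6 + (-36 + (7 + 18)/7)*48 = -6 + (-36 + (⅐)*25)*48 = -6 + (-36 + 25/7)*48 = -6 - 227/7*48 = -6 - 10896/7 = -10938/7 ≈ -1562.6)
(O - 27525) - 13954 = (-10938/7 - 27525) - 13954 = -203613/7 - 13954 = -301291/7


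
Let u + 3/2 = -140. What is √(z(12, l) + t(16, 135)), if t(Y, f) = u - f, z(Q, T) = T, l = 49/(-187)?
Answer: 3*I*√4301374/374 ≈ 16.636*I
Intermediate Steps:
l = -49/187 (l = 49*(-1/187) = -49/187 ≈ -0.26203)
u = -283/2 (u = -3/2 - 140 = -283/2 ≈ -141.50)
t(Y, f) = -283/2 - f
√(z(12, l) + t(16, 135)) = √(-49/187 + (-283/2 - 1*135)) = √(-49/187 + (-283/2 - 135)) = √(-49/187 - 553/2) = √(-103509/374) = 3*I*√4301374/374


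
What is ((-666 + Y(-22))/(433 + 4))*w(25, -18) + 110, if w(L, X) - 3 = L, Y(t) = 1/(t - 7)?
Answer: 853210/12673 ≈ 67.325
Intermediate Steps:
Y(t) = 1/(-7 + t)
w(L, X) = 3 + L
((-666 + Y(-22))/(433 + 4))*w(25, -18) + 110 = ((-666 + 1/(-7 - 22))/(433 + 4))*(3 + 25) + 110 = ((-666 + 1/(-29))/437)*28 + 110 = ((-666 - 1/29)*(1/437))*28 + 110 = -19315/29*1/437*28 + 110 = -19315/12673*28 + 110 = -540820/12673 + 110 = 853210/12673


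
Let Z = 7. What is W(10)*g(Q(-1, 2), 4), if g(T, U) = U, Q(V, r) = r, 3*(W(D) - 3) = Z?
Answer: 64/3 ≈ 21.333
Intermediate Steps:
W(D) = 16/3 (W(D) = 3 + (1/3)*7 = 3 + 7/3 = 16/3)
W(10)*g(Q(-1, 2), 4) = (16/3)*4 = 64/3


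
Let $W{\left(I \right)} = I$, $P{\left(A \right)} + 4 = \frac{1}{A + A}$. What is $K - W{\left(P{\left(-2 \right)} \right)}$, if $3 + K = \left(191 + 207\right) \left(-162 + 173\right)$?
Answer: $\frac{17517}{4} \approx 4379.3$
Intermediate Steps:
$P{\left(A \right)} = -4 + \frac{1}{2 A}$ ($P{\left(A \right)} = -4 + \frac{1}{A + A} = -4 + \frac{1}{2 A}$)
$K = 4375$ ($K = -3 + \left(191 + 207\right) \left(-162 + 173\right) = -3 + 398 \cdot 11 = -3 + 4378 = 4375$)
$K - W{\left(P{\left(-2 \right)} \right)} = 4375 - \left(-4 + \frac{1}{2 \left(-2\right)}\right) = 4375 - \left(-4 + \frac{1}{2} \left(- \frac{1}{2}\right)\right) = 4375 - \left(-4 - \frac{1}{4}\right) = 4375 - - \frac{17}{4} = 4375 + \frac{17}{4} = \frac{17517}{4}$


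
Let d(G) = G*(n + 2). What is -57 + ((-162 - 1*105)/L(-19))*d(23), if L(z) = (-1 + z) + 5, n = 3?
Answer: 1990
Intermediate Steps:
L(z) = 4 + z
d(G) = 5*G (d(G) = G*(3 + 2) = G*5 = 5*G)
-57 + ((-162 - 1*105)/L(-19))*d(23) = -57 + ((-162 - 1*105)/(4 - 19))*(5*23) = -57 + ((-162 - 105)/(-15))*115 = -57 - 267*(-1/15)*115 = -57 + (89/5)*115 = -57 + 2047 = 1990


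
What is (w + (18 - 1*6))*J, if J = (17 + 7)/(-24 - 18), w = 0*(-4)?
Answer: -48/7 ≈ -6.8571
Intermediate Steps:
w = 0
J = -4/7 (J = 24/(-42) = 24*(-1/42) = -4/7 ≈ -0.57143)
(w + (18 - 1*6))*J = (0 + (18 - 1*6))*(-4/7) = (0 + (18 - 6))*(-4/7) = (0 + 12)*(-4/7) = 12*(-4/7) = -48/7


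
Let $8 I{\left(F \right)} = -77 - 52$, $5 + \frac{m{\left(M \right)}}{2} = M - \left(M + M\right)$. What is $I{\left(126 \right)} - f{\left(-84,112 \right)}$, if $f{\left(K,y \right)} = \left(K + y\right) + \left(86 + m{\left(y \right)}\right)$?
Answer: $\frac{831}{8} \approx 103.88$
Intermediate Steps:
$m{\left(M \right)} = -10 - 2 M$ ($m{\left(M \right)} = -10 + 2 \left(M - \left(M + M\right)\right) = -10 + 2 \left(M - 2 M\right) = -10 + 2 \left(- M\right) = -10 - 2 M$)
$I{\left(F \right)} = - \frac{129}{8}$ ($I{\left(F \right)} = \frac{-77 - 52}{8} = \frac{1}{8} \left(-129\right) = - \frac{129}{8}$)
$f{\left(K,y \right)} = 76 + K - y$ ($f{\left(K,y \right)} = \left(K + y\right) + \left(86 - \left(10 + 2 y\right)\right) = \left(K + y\right) - \left(-76 + 2 y\right) = 76 + K - y$)
$I{\left(126 \right)} - f{\left(-84,112 \right)} = - \frac{129}{8} - \left(76 - 84 - 112\right) = - \frac{129}{8} - -120 = - \frac{129}{8} + 120 = \frac{831}{8}$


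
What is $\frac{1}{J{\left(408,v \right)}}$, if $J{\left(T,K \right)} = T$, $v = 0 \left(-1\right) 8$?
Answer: $\frac{1}{408} \approx 0.002451$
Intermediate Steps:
$v = 0$ ($v = 0 \cdot 8 = 0$)
$\frac{1}{J{\left(408,v \right)}} = \frac{1}{408}$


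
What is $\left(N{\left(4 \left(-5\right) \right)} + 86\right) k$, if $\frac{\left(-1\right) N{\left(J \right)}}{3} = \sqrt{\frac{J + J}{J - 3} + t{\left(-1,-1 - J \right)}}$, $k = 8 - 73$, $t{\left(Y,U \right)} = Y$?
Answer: $-5590 + \frac{195 \sqrt{391}}{23} \approx -5422.4$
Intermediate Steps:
$k = -65$ ($k = 8 - 73 = -65$)
$N{\left(J \right)} = - 3 \sqrt{-1 + \frac{2 J}{-3 + J}}$ ($N{\left(J \right)} = - 3 \sqrt{\frac{J + J}{J - 3} - 1} = - 3 \sqrt{\frac{2 J}{-3 + J} - 1} = - 3 \sqrt{-1 + \frac{2 J}{-3 + J}}$)
$\left(N{\left(4 \left(-5\right) \right)} + 86\right) k = \left(- 3 \sqrt{\frac{3 + 4 \left(-5\right)}{-3 + 4 \left(-5\right)}} + 86\right) \left(-65\right) = \left(- 3 \sqrt{\frac{3 - 20}{-3 - 20}} + 86\right) \left(-65\right) = \left(- 3 \sqrt{\frac{1}{-23} \left(-17\right)} + 86\right) \left(-65\right) = \left(- 3 \sqrt{\left(- \frac{1}{23}\right) \left(-17\right)} + 86\right) \left(-65\right) = \left(- 3 \sqrt{\frac{17}{23}} + 86\right) \left(-65\right) = \left(- 3 \frac{\sqrt{391}}{23} + 86\right) \left(-65\right) = \left(- \frac{3 \sqrt{391}}{23} + 86\right) \left(-65\right) = \left(86 - \frac{3 \sqrt{391}}{23}\right) \left(-65\right) = -5590 + \frac{195 \sqrt{391}}{23}$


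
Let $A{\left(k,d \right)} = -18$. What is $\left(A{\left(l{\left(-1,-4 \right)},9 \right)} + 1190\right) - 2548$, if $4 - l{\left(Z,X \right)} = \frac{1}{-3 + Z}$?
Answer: $-1376$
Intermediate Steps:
$l{\left(Z,X \right)} = 4 - \frac{1}{-3 + Z}$
$\left(A{\left(l{\left(-1,-4 \right)},9 \right)} + 1190\right) - 2548 = \left(-18 + 1190\right) - 2548 = 1172 - 2548 = -1376$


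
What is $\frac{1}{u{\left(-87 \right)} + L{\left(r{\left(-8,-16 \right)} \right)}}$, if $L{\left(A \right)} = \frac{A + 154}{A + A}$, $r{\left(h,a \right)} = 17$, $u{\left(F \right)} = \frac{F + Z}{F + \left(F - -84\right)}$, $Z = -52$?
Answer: $\frac{765}{5029} \approx 0.15212$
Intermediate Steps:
$u{\left(F \right)} = \frac{-52 + F}{84 + 2 F}$ ($u{\left(F \right)} = \frac{F - 52}{F + \left(F - -84\right)} = \frac{-52 + F}{F + \left(F + 84\right)} = \frac{-52 + F}{F + \left(84 + F\right)} = \frac{-52 + F}{84 + 2 F}$)
$L{\left(A \right)} = \frac{154 + A}{2 A}$
$\frac{1}{u{\left(-87 \right)} + L{\left(r{\left(-8,-16 \right)} \right)}} = \frac{1}{\frac{-52 - 87}{2 \left(42 - 87\right)} + \frac{154 + 17}{2 \cdot 17}} = \frac{1}{\frac{1}{2} \frac{1}{-45} \left(-139\right) + \frac{1}{2} \cdot \frac{1}{17} \cdot 171} = \frac{1}{\frac{1}{2} \left(- \frac{1}{45}\right) \left(-139\right) + \frac{171}{34}} = \frac{1}{\frac{139}{90} + \frac{171}{34}} = \frac{1}{\frac{5029}{765}} = \frac{765}{5029}$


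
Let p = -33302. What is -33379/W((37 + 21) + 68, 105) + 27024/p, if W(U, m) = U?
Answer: -557496241/2098026 ≈ -265.72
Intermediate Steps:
-33379/W((37 + 21) + 68, 105) + 27024/p = -33379/((37 + 21) + 68) + 27024/(-33302) = -33379/(58 + 68) + 27024*(-1/33302) = -33379/126 - 13512/16651 = -557496241/2098026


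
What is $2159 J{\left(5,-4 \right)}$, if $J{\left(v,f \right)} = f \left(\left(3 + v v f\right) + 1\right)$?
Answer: $829056$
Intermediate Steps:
$J{\left(v,f \right)} = f \left(4 + f v^{2}\right)$ ($J{\left(v,f \right)} = f \left(\left(3 + v^{2} f\right) + 1\right) = f \left(\left(3 + f v^{2}\right) + 1\right) = f \left(4 + f v^{2}\right)$)
$2159 J{\left(5,-4 \right)} = 2159 \left(- 4 \left(4 - 4 \cdot 5^{2}\right)\right) = 2159 \left(- 4 \left(4 - 100\right)\right) = 2159 \left(\left(-4\right) \left(-96\right)\right) = 2159 \cdot 384 = 829056$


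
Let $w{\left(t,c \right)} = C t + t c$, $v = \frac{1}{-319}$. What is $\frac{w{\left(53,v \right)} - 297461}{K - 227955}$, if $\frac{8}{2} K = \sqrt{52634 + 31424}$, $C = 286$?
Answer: $\frac{12632874718800}{10200830209273} + \frac{180109420 \sqrt{84058}}{132610792720549} \approx 1.2388$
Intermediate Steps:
$v = - \frac{1}{319} \approx -0.0031348$
$w{\left(t,c \right)} = 286 t + c t$ ($w{\left(t,c \right)} = 286 t + t c = 286 t + c t$)
$K = \frac{\sqrt{84058}}{4}$ ($K = \frac{\sqrt{52634 + 31424}}{4} = \frac{\sqrt{84058}}{4} \approx 72.482$)
$\frac{w{\left(53,v \right)} - 297461}{K - 227955} = \frac{53 \left(286 - \frac{1}{319}\right) - 297461}{\frac{\sqrt{84058}}{4} - 227955} = \frac{53 \cdot \frac{91233}{319} - 297461}{-227955 + \frac{\sqrt{84058}}{4}} = \frac{\frac{4835349}{319} - 297461}{-227955 + \frac{\sqrt{84058}}{4}} = - \frac{90054710}{319 \left(-227955 + \frac{\sqrt{84058}}{4}\right)}$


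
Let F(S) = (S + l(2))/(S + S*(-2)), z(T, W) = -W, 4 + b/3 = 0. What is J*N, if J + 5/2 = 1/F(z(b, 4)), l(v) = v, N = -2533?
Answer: 22797/2 ≈ 11399.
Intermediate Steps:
b = -12 (b = -12 + 3*0 = -12 + 0 = -12)
F(S) = -(2 + S)/S (F(S) = (S + 2)/(S + S*(-2)) = (2 + S)/(S - 2*S) = (2 + S)/((-S)) = (2 + S)*(-1/S) = -(2 + S)/S)
J = -9/2 (J = -5/2 + 1/((-2 - (-1)*4)/((-1*4))) = -5/2 + 1/((-2 - 1*(-4))/(-4)) = -5/2 + 1/(-(-2 + 4)/4) = -5/2 + 1/(-1/4*2) = -5/2 + 1/(-1/2) = -5/2 - 2 = -9/2 ≈ -4.5000)
J*N = -9/2*(-2533) = 22797/2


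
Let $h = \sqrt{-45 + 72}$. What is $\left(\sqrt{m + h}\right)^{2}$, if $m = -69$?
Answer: $-69 + 3 \sqrt{3} \approx -63.804$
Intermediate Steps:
$h = 3 \sqrt{3}$ ($h = \sqrt{27} = 3 \sqrt{3} \approx 5.1962$)
$\left(\sqrt{m + h}\right)^{2} = \left(\sqrt{-69 + 3 \sqrt{3}}\right)^{2} = -69 + 3 \sqrt{3}$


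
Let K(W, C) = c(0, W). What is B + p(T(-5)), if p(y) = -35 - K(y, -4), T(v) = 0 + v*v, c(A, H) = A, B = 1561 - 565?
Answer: 961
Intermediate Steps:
B = 996
K(W, C) = 0
T(v) = v² (T(v) = 0 + v² = v²)
p(y) = -35 (p(y) = -35 - 1*0 = -35 + 0 = -35)
B + p(T(-5)) = 996 - 35 = 961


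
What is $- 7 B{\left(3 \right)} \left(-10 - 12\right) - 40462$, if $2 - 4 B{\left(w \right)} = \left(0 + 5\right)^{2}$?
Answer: $- \frac{82695}{2} \approx -41348.0$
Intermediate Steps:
$B{\left(w \right)} = - \frac{23}{4}$ ($B{\left(w \right)} = \frac{1}{2} - \frac{\left(0 + 5\right)^{2}}{4} = \frac{1}{2} - \frac{5^{2}}{4} = \frac{1}{2} - \frac{25}{4} = - \frac{23}{4}$)
$- 7 B{\left(3 \right)} \left(-10 - 12\right) - 40462 = \left(-7\right) \left(- \frac{23}{4}\right) \left(-10 - 12\right) - 40462 = \frac{161 \left(-10 - 12\right)}{4} - 40462 = \frac{161}{4} \left(-22\right) - 40462 = - \frac{1771}{2} - 40462 = - \frac{82695}{2}$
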